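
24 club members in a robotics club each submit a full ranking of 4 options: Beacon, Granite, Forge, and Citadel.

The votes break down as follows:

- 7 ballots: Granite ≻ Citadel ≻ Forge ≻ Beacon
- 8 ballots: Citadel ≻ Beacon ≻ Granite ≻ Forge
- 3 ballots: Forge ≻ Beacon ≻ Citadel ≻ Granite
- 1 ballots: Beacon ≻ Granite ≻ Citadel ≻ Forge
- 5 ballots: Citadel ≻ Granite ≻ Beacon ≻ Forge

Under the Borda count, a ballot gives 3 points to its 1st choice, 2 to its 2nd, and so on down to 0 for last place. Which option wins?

Borda scores:
  Beacon: 7·0 + 8·2 + 3·2 + 3 + 5·1 = 30
  Granite: 7·3 + 8·1 + 3·0 + 2 + 5·2 = 41
  Forge: 7·1 + 8·0 + 3·3 + 0 + 5·0 = 16
  Citadel: 7·2 + 8·3 + 3·1 + 1 + 5·3 = 57
Citadel has the highest total.

Citadel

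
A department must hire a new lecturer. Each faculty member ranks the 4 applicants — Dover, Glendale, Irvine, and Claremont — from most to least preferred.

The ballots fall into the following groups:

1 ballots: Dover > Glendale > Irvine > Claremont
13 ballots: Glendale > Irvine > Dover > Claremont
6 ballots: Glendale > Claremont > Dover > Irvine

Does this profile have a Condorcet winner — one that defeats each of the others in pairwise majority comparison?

Head-to-head results (20 voters total):
Dover vs Glendale: Glendale wins 19–1.
Dover vs Irvine: Irvine wins 13–7.
Dover vs Claremont: Dover wins 14–6.
Glendale vs Irvine: Glendale wins 20–0.
Glendale vs Claremont: Glendale wins 20–0.
Irvine vs Claremont: Irvine wins 14–6.
Glendale beats each rival — Dover (19–1), Irvine (20–0), Claremont (20–0) — so Glendale is the Condorcet winner.

Yes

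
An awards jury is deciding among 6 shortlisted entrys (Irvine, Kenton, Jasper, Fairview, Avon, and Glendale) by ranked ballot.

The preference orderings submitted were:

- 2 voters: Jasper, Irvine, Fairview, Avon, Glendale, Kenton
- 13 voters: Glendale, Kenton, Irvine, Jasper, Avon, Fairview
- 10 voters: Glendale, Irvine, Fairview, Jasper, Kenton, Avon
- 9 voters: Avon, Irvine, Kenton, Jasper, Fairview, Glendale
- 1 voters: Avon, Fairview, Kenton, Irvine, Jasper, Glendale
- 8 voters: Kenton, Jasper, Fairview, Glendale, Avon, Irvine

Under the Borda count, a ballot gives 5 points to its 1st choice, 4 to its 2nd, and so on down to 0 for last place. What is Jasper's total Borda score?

Borda scores:
  Irvine: 2·4 + 13·3 + 10·4 + 9·4 + 2 + 8·0 = 125
  Kenton: 2·0 + 13·4 + 10·1 + 9·3 + 3 + 8·5 = 132
  Jasper: 2·5 + 13·2 + 10·2 + 9·2 + 1 + 8·4 = 107
  Fairview: 2·3 + 13·0 + 10·3 + 9·1 + 4 + 8·3 = 73
  Avon: 2·2 + 13·1 + 10·0 + 9·5 + 5 + 8·1 = 75
  Glendale: 2·1 + 13·5 + 10·5 + 9·0 + 0 + 8·2 = 133

107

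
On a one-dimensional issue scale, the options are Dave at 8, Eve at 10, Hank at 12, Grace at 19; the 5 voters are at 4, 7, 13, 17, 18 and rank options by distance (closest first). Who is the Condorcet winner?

With single-peaked preferences on a line, the Condorcet winner is the candidate closest to the median voter.
The median voter (position 13) is closest to Hank at 12.
Check: Hank vs Grace — voters closer to Hank: 3 of 5.

Hank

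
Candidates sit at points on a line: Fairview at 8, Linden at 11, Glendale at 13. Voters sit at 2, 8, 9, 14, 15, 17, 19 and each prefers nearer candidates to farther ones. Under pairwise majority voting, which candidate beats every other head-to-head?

With single-peaked preferences on a line, the Condorcet winner is the candidate closest to the median voter.
The median voter (position 14) is closest to Glendale at 13.
Check: Glendale vs Linden — voters closer to Glendale: 4 of 7.

Glendale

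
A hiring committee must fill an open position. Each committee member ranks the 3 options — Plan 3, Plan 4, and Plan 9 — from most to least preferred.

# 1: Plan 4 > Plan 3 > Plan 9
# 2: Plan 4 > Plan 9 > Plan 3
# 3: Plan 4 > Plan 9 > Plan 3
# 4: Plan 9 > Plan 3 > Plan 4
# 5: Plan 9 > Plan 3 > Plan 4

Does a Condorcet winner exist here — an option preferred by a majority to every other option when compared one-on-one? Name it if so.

Plan 4

Head-to-head results (5 voters total):
Plan 3 vs Plan 4: Plan 4 wins 3–2.
Plan 3 vs Plan 9: Plan 9 wins 4–1.
Plan 4 vs Plan 9: Plan 4 wins 3–2.
Plan 4 beats each rival — Plan 3 (3–2), Plan 9 (3–2) — so Plan 4 is the Condorcet winner.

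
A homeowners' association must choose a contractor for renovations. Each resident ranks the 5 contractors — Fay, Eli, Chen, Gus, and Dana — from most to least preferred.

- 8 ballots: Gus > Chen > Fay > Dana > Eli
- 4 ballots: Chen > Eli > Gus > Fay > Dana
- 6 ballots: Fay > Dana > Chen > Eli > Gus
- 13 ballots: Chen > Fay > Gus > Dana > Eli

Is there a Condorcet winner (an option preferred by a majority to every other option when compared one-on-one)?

Yes

Head-to-head results (31 voters total):
Fay vs Eli: Fay wins 27–4.
Fay vs Chen: Chen wins 25–6.
Fay vs Gus: Fay wins 19–12.
Fay vs Dana: Fay wins 31–0.
Eli vs Chen: Chen wins 31–0.
Eli vs Gus: Gus wins 21–10.
Eli vs Dana: Dana wins 27–4.
Chen vs Gus: Chen wins 23–8.
Chen vs Dana: Chen wins 25–6.
Gus vs Dana: Gus wins 25–6.
Chen beats each rival — Fay (25–6), Eli (31–0), Gus (23–8), Dana (25–6) — so Chen is the Condorcet winner.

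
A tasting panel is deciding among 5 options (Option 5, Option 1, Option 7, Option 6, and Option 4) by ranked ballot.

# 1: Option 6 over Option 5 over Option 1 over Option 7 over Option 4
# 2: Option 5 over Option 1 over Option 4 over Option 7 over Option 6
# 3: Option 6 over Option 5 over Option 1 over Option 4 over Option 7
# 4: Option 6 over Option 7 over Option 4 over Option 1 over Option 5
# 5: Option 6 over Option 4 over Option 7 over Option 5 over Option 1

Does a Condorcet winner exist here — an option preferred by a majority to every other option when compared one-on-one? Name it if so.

Option 6

Head-to-head results (5 voters total):
Option 5 vs Option 1: Option 5 wins 4–1.
Option 5 vs Option 7: Option 5 wins 3–2.
Option 5 vs Option 6: Option 6 wins 4–1.
Option 5 vs Option 4: Option 5 wins 3–2.
Option 1 vs Option 7: Option 1 wins 3–2.
Option 1 vs Option 6: Option 6 wins 4–1.
Option 1 vs Option 4: Option 1 wins 3–2.
Option 7 vs Option 6: Option 6 wins 4–1.
Option 7 vs Option 4: Option 4 wins 3–2.
Option 6 vs Option 4: Option 6 wins 4–1.
Option 6 beats each rival — Option 5 (4–1), Option 1 (4–1), Option 7 (4–1), Option 4 (4–1) — so Option 6 is the Condorcet winner.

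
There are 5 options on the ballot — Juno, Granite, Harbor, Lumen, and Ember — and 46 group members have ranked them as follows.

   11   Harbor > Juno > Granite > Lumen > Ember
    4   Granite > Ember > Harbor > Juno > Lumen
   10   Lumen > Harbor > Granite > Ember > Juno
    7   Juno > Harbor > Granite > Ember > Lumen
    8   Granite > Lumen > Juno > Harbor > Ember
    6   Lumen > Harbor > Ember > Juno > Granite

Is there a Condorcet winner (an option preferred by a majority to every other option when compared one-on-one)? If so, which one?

There is no Condorcet winner

Head-to-head results (46 voters total):
Juno vs Granite: Juno wins 24–22.
Juno vs Harbor: Harbor wins 31–15.
Juno vs Lumen: Lumen wins 24–22.
Juno vs Ember: Juno wins 26–20.
Granite vs Harbor: Harbor wins 34–12.
Granite vs Lumen: Granite wins 30–16.
Granite vs Ember: Granite wins 40–6.
Harbor vs Lumen: Lumen wins 24–22.
Harbor vs Ember: Harbor wins 42–4.
Lumen vs Ember: Lumen wins 35–11.
No candidate beats all others: Juno beats Granite beats Lumen beats Juno, a majority cycle.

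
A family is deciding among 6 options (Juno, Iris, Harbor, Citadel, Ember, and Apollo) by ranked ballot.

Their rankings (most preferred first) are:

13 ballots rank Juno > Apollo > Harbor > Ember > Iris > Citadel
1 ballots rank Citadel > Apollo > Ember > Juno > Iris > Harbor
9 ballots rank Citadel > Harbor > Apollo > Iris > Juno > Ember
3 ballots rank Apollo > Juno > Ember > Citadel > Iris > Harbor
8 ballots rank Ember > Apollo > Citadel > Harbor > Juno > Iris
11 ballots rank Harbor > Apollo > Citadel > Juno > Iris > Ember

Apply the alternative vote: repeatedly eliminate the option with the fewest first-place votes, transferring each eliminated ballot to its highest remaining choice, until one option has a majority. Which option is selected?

Citadel

Round 1: Juno 13, Harbor 11, Citadel 10, Ember 8, Apollo 3, Iris 0. Iris has the fewest and is eliminated.
Round 2: Juno 13, Harbor 11, Citadel 10, Ember 8, Apollo 3. Apollo has the fewest and is eliminated.
Round 3: Juno 16, Harbor 11, Citadel 10, Ember 8. Ember has the fewest and is eliminated.
Round 4: Citadel 18, Juno 16, Harbor 11. Harbor has the fewest and is eliminated.
Round 5: Citadel 29, Juno 16. Citadel has a majority.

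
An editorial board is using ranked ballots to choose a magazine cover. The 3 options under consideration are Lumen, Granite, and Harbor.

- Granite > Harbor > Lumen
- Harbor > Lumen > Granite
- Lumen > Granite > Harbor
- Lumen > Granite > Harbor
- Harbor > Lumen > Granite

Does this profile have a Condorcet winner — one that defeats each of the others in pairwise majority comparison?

No

Head-to-head results (5 voters total):
Lumen vs Granite: Lumen wins 4–1.
Lumen vs Harbor: Harbor wins 3–2.
Granite vs Harbor: Granite wins 3–2.
No candidate beats all others: Lumen beats Granite beats Harbor beats Lumen, a majority cycle.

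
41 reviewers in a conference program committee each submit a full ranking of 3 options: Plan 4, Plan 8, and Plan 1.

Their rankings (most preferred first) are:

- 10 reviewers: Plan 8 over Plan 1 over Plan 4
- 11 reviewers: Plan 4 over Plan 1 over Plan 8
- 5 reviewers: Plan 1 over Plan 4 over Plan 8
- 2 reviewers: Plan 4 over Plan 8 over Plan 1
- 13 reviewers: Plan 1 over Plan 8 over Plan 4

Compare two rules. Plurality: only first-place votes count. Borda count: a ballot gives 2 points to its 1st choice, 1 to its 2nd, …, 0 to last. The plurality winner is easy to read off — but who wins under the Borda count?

Plurality first-place counts: Plan 4 13, Plan 8 10, Plan 1 18 → Plan 1.
Borda totals: Plan 4 31, Plan 8 35, Plan 1 57 → Plan 1.

Plan 1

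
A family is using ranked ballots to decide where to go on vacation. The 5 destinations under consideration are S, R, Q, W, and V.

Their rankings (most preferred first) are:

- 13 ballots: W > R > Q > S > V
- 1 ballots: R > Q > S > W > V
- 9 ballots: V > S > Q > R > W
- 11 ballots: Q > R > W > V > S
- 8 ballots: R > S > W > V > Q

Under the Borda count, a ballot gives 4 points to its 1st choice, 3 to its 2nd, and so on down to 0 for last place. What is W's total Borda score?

91

Borda scores:
  S: 13·1 + 2 + 9·3 + 11·0 + 8·3 = 66
  R: 13·3 + 4 + 9·1 + 11·3 + 8·4 = 117
  Q: 13·2 + 3 + 9·2 + 11·4 + 8·0 = 91
  W: 13·4 + 1 + 9·0 + 11·2 + 8·2 = 91
  V: 13·0 + 0 + 9·4 + 11·1 + 8·1 = 55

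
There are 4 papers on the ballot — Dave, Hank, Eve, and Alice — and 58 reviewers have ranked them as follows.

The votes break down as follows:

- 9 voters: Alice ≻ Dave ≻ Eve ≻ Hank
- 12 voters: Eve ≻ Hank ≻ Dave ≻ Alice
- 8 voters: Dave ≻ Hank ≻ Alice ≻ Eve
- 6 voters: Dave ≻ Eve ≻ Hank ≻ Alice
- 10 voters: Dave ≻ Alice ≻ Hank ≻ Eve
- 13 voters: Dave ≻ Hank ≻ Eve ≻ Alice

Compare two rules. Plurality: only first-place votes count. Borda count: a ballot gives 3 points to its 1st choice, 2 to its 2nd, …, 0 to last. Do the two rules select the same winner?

Plurality first-place counts: Dave 37, Hank 0, Eve 12, Alice 9 → Dave.
Borda totals: Dave 141, Hank 82, Eve 70, Alice 55 → Dave.
The two rules agree on Dave.

Yes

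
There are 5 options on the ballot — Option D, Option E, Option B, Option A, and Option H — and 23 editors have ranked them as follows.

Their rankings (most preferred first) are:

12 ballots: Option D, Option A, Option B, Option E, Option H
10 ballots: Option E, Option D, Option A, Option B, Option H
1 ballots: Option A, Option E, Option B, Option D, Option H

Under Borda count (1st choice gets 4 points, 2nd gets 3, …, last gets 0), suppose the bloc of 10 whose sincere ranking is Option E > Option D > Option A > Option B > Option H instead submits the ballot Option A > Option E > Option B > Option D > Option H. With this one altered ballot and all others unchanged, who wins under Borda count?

Borda totals with the altered ballot: Option D 59, Option E 45, Option B 46, Option A 80, Option H 0.
The switch changes the winner from Option D to Option A.

Option A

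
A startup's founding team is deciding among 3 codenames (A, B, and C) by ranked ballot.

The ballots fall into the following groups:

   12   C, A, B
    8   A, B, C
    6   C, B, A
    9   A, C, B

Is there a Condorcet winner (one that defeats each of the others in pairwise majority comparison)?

Yes

Head-to-head results (35 voters total):
A vs B: A wins 29–6.
A vs C: C wins 18–17.
B vs C: C wins 27–8.
C beats each rival — A (18–17), B (27–8) — so C is the Condorcet winner.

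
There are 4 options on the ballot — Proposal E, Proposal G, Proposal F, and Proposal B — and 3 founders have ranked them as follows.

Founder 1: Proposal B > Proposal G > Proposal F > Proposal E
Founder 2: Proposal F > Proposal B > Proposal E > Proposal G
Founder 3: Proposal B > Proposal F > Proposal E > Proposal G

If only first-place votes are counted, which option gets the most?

Proposal B

First-place vote totals:
  Proposal E: 0
  Proposal G: 0
  Proposal F: 1
  Proposal B: 2
Proposal B has the most first-place votes.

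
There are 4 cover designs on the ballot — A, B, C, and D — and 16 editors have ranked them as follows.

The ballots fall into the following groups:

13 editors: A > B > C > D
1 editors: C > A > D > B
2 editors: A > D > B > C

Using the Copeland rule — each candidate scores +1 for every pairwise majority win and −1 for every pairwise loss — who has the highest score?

Pairwise results:
  A vs B: A wins 16–0.
  A vs C: A wins 15–1.
  A vs D: A wins 16–0.
  B vs C: B wins 15–1.
  B vs D: B wins 13–3.
  C vs D: C wins 14–2.
Copeland scores (wins − losses):
  A: 3 − 0 = 3
  B: 2 − 1 = 1
  C: 1 − 2 = -1
  D: 0 − 3 = -3
A has the best Copeland score.

A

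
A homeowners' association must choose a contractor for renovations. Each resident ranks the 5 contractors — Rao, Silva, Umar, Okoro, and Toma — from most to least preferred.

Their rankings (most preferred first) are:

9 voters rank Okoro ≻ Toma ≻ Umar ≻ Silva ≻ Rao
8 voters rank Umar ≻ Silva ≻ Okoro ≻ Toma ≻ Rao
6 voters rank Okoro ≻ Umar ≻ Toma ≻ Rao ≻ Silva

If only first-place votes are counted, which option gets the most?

Okoro

First-place vote totals:
  Rao: 0
  Silva: 0
  Umar: 8
  Okoro: 15
  Toma: 0
Okoro has the most first-place votes.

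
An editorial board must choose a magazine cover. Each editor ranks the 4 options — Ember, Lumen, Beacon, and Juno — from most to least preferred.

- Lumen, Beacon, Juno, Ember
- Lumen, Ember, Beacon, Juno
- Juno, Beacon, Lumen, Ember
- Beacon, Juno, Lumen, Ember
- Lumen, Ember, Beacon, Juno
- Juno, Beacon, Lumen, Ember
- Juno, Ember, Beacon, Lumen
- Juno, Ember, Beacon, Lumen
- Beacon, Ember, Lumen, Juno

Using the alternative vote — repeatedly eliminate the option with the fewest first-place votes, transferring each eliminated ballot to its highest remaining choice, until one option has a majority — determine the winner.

Round 1: Juno 4, Lumen 3, Beacon 2, Ember 0. Ember has the fewest and is eliminated.
Round 2: Juno 4, Lumen 3, Beacon 2. Beacon has the fewest and is eliminated.
Round 3: Juno 5, Lumen 4. Juno has a majority.

Juno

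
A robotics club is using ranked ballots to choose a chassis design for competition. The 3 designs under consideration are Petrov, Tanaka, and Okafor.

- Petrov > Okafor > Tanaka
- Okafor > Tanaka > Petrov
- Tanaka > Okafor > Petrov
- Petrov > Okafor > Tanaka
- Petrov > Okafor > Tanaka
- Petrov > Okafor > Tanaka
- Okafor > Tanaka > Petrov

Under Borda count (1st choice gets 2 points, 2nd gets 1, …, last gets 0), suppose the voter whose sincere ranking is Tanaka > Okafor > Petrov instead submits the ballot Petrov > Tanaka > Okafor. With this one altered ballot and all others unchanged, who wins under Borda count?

Petrov

Borda totals with the altered ballot: Petrov 10, Tanaka 3, Okafor 8.
The switch changes the winner from Okafor to Petrov.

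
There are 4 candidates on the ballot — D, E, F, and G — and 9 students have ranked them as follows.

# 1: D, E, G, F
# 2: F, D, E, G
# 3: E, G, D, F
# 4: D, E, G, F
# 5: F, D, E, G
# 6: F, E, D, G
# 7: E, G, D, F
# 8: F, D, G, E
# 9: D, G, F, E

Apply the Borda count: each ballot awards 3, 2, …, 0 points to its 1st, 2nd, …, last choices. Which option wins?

D

Borda scores:
  D: 3 + 2 + 1 + 3 + 2 + 1 + 1 + 2 + 3 = 18
  E: 2 + 1 + 3 + 2 + 1 + 2 + 3 + 0 + 0 = 14
  F: 0 + 3 + 0 + 0 + 3 + 3 + 0 + 3 + 1 = 13
  G: 1 + 0 + 2 + 1 + 0 + 0 + 2 + 1 + 2 = 9
D has the highest total.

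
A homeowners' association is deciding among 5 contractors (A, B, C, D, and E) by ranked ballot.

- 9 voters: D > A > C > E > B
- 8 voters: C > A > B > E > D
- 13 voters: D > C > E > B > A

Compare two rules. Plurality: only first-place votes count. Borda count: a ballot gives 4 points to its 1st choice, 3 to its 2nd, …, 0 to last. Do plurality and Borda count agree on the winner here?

Plurality first-place counts: A 0, B 0, C 8, D 22, E 0 → D.
Borda totals: A 51, B 29, C 89, D 88, E 43 → C.
The two rules disagree: plurality picks D, Borda picks C.

No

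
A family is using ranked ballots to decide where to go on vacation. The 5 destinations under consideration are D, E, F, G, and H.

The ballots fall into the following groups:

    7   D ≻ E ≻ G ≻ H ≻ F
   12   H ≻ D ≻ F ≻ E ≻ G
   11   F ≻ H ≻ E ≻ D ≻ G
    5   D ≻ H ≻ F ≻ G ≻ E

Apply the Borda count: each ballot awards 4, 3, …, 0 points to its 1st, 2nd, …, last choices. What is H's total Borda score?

103

Borda scores:
  D: 7·4 + 12·3 + 11·1 + 5·4 = 95
  E: 7·3 + 12·1 + 11·2 + 5·0 = 55
  F: 7·0 + 12·2 + 11·4 + 5·2 = 78
  G: 7·2 + 12·0 + 11·0 + 5·1 = 19
  H: 7·1 + 12·4 + 11·3 + 5·3 = 103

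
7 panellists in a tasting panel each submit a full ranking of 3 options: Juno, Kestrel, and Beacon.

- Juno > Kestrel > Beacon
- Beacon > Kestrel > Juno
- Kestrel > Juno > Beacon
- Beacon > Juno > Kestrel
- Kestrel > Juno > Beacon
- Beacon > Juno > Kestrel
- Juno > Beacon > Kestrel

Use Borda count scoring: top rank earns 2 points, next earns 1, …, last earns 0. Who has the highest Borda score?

Borda scores:
  Juno: 2 + 0 + 1 + 1 + 1 + 1 + 2 = 8
  Kestrel: 1 + 1 + 2 + 0 + 2 + 0 + 0 = 6
  Beacon: 0 + 2 + 0 + 2 + 0 + 2 + 1 = 7
Juno has the highest total.

Juno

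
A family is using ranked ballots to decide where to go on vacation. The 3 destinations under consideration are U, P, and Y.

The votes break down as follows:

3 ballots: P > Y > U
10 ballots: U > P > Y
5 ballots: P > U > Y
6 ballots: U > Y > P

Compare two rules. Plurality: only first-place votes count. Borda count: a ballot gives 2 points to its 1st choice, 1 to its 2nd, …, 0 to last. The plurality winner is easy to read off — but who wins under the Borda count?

U

Plurality first-place counts: U 16, P 8, Y 0 → U.
Borda totals: U 37, P 26, Y 9 → U.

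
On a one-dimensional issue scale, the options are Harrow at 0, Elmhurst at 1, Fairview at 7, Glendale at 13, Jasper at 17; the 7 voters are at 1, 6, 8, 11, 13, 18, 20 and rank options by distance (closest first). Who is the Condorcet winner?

With single-peaked preferences on a line, the Condorcet winner is the candidate closest to the median voter.
The median voter (position 11) is closest to Glendale at 13.
Check: Glendale vs Jasper — voters closer to Glendale: 5 of 7.

Glendale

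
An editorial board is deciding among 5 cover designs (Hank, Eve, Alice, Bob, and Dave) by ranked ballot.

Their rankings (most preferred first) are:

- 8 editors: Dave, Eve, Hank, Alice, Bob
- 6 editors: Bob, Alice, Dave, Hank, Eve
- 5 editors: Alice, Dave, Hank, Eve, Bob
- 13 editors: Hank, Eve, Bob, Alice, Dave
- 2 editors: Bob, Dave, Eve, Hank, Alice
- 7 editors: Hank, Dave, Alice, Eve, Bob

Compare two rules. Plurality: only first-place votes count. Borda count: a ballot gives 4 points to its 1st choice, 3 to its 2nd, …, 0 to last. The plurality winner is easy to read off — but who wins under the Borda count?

Hank

Plurality first-place counts: Hank 20, Eve 0, Alice 5, Bob 8, Dave 8 → Hank.
Borda totals: Hank 114, Eve 79, Alice 73, Bob 58, Dave 86 → Hank.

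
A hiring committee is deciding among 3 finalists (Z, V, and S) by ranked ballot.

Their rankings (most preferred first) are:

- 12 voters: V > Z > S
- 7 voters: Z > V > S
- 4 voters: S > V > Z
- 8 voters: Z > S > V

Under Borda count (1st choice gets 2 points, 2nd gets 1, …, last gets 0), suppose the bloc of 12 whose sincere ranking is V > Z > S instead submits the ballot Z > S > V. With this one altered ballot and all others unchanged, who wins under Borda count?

Borda totals with the altered ballot: Z 54, V 11, S 28.
The winner is unchanged: still Z.

Z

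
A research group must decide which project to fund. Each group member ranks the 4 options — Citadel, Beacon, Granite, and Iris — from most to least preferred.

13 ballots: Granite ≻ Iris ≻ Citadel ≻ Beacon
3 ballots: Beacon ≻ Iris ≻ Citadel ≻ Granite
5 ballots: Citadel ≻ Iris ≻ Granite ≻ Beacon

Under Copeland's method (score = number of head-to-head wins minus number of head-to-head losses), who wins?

Granite

Pairwise results:
  Citadel vs Beacon: Citadel wins 18–3.
  Citadel vs Granite: Granite wins 13–8.
  Citadel vs Iris: Iris wins 16–5.
  Beacon vs Granite: Granite wins 18–3.
  Beacon vs Iris: Iris wins 18–3.
  Granite vs Iris: Granite wins 13–8.
Copeland scores (wins − losses):
  Citadel: 1 − 2 = -1
  Beacon: 0 − 3 = -3
  Granite: 3 − 0 = 3
  Iris: 2 − 1 = 1
Granite has the best Copeland score.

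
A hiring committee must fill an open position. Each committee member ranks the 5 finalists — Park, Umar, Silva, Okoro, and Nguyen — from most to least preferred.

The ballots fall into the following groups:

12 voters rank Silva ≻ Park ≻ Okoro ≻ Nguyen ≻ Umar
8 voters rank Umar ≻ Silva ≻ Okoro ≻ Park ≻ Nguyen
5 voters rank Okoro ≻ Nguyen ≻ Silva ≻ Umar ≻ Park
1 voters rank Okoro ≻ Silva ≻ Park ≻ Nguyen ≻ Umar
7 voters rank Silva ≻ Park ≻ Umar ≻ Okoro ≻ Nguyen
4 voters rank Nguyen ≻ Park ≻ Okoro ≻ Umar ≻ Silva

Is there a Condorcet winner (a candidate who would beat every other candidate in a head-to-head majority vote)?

Head-to-head results (37 voters total):
Park vs Umar: Park wins 24–13.
Park vs Silva: Silva wins 33–4.
Park vs Okoro: Park wins 23–14.
Park vs Nguyen: Park wins 28–9.
Umar vs Silva: Silva wins 25–12.
Umar vs Okoro: Okoro wins 22–15.
Umar vs Nguyen: Nguyen wins 22–15.
Silva vs Okoro: Silva wins 27–10.
Silva vs Nguyen: Silva wins 28–9.
Okoro vs Nguyen: Okoro wins 33–4.
Silva beats each rival — Park (33–4), Umar (25–12), Okoro (27–10), Nguyen (28–9) — so Silva is the Condorcet winner.

Yes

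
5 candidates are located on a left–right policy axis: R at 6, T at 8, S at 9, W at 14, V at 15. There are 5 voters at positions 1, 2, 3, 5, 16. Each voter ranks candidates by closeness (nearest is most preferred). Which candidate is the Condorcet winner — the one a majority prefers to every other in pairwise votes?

R

With single-peaked preferences on a line, the Condorcet winner is the candidate closest to the median voter.
The median voter (position 3) is closest to R at 6.
Check: R vs S — voters closer to R: 4 of 5.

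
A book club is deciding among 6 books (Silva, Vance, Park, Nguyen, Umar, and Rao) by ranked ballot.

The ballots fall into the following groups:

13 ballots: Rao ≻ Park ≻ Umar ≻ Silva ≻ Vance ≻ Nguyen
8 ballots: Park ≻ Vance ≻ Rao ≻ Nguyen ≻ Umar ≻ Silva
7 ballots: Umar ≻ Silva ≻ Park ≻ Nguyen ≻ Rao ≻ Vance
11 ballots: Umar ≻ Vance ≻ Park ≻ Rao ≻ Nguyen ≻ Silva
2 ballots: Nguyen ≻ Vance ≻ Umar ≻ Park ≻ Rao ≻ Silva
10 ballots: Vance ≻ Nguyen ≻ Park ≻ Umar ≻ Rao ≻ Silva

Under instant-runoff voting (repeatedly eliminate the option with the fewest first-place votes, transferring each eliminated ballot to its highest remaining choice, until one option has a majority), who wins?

Umar

Round 1: Umar 18, Rao 13, Vance 10, Park 8, Nguyen 2, Silva 0. Silva has the fewest and is eliminated.
Round 2: Umar 18, Rao 13, Vance 10, Park 8, Nguyen 2. Nguyen has the fewest and is eliminated.
Round 3: Umar 18, Rao 13, Vance 12, Park 8. Park has the fewest and is eliminated.
Round 4: Vance 20, Umar 18, Rao 13. Rao has the fewest and is eliminated.
Round 5: Umar 31, Vance 20. Umar has a majority.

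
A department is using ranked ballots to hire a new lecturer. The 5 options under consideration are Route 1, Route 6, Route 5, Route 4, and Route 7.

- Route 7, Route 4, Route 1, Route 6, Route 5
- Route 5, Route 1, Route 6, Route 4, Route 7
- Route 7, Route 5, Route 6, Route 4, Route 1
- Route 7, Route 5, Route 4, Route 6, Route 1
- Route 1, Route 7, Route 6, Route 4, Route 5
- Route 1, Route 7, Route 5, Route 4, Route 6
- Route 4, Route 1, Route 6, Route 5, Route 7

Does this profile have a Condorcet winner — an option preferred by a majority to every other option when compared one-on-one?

Head-to-head results (7 voters total):
Route 1 vs Route 6: Route 1 wins 5–2.
Route 1 vs Route 5: Route 1 wins 4–3.
Route 1 vs Route 4: Route 4 wins 4–3.
Route 1 vs Route 7: Route 1 wins 4–3.
Route 6 vs Route 5: Route 5 wins 4–3.
Route 6 vs Route 4: Route 4 wins 4–3.
Route 6 vs Route 7: Route 7 wins 5–2.
Route 5 vs Route 4: Route 5 wins 4–3.
Route 5 vs Route 7: Route 7 wins 5–2.
Route 4 vs Route 7: Route 7 wins 5–2.
No candidate beats all others: Route 1 beats Route 5 beats Route 4 beats Route 1, a majority cycle.

No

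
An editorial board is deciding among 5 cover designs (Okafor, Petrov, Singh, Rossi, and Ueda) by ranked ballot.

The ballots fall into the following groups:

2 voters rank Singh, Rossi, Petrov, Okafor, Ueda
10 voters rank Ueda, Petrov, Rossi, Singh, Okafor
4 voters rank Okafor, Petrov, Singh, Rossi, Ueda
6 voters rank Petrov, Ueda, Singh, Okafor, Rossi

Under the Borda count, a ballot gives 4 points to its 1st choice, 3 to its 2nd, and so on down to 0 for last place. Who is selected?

Borda scores:
  Okafor: 2·1 + 10·0 + 4·4 + 6·1 = 24
  Petrov: 2·2 + 10·3 + 4·3 + 6·4 = 70
  Singh: 2·4 + 10·1 + 4·2 + 6·2 = 38
  Rossi: 2·3 + 10·2 + 4·1 + 6·0 = 30
  Ueda: 2·0 + 10·4 + 4·0 + 6·3 = 58
Petrov has the highest total.

Petrov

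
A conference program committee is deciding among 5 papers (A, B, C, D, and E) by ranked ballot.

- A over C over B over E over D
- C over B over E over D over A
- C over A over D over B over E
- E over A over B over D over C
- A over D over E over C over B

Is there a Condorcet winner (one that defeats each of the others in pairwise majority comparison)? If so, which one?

A

Head-to-head results (5 voters total):
A vs B: A wins 4–1.
A vs C: A wins 3–2.
A vs D: A wins 4–1.
A vs E: A wins 3–2.
B vs C: C wins 4–1.
B vs D: B wins 3–2.
B vs E: B wins 3–2.
C vs D: C wins 3–2.
C vs E: C wins 3–2.
D vs E: E wins 3–2.
A beats each rival — B (4–1), C (3–2), D (4–1), E (3–2) — so A is the Condorcet winner.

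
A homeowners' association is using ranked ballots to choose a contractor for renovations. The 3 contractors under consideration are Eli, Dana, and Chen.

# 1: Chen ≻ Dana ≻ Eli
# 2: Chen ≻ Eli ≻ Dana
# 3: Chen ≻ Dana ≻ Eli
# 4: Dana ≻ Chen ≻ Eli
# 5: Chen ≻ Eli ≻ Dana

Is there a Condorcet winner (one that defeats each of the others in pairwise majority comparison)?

Yes

Head-to-head results (5 voters total):
Eli vs Dana: Dana wins 3–2.
Eli vs Chen: Chen wins 5–0.
Dana vs Chen: Chen wins 4–1.
Chen beats each rival — Eli (5–0), Dana (4–1) — so Chen is the Condorcet winner.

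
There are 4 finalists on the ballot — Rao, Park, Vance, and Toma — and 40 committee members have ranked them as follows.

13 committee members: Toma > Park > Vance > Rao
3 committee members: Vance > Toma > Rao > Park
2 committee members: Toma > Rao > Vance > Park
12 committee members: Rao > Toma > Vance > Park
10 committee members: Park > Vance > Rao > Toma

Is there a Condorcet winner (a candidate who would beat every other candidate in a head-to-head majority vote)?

Head-to-head results (40 voters total):
Rao vs Park: Park wins 23–17.
Rao vs Vance: Vance wins 26–14.
Rao vs Toma: Rao wins 22–18.
Park vs Vance: Park wins 23–17.
Park vs Toma: Toma wins 30–10.
Vance vs Toma: Toma wins 27–13.
No candidate beats all others: Rao beats Toma beats Park beats Rao, a majority cycle.

No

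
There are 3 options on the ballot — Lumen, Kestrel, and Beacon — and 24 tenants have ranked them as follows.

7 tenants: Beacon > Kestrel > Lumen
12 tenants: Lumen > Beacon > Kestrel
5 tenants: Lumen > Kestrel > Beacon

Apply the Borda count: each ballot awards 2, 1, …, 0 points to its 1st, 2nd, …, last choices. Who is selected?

Borda scores:
  Lumen: 7·0 + 12·2 + 5·2 = 34
  Kestrel: 7·1 + 12·0 + 5·1 = 12
  Beacon: 7·2 + 12·1 + 5·0 = 26
Lumen has the highest total.

Lumen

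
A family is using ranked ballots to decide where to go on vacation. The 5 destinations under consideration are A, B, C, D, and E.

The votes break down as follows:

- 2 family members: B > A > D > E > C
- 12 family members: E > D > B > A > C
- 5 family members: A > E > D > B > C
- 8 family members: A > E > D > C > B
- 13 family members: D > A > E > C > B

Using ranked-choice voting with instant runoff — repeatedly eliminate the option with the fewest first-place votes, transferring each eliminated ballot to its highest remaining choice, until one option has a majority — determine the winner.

Round 1: A 13, D 13, E 12, B 2, C 0. C has the fewest and is eliminated.
Round 2: A 13, D 13, E 12, B 2. B has the fewest and is eliminated.
Round 3: A 15, D 13, E 12. E has the fewest and is eliminated.
Round 4: D 25, A 15. D has a majority.

D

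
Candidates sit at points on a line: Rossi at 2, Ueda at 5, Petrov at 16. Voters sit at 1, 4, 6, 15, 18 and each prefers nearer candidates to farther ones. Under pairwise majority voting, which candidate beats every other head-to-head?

With single-peaked preferences on a line, the Condorcet winner is the candidate closest to the median voter.
The median voter (position 6) is closest to Ueda at 5.
Check: Ueda vs Petrov — voters closer to Ueda: 3 of 5.

Ueda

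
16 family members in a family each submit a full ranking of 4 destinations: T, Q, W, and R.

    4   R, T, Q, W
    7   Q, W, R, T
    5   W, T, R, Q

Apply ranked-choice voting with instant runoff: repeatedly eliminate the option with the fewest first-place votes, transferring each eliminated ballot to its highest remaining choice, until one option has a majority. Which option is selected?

Q

Round 1: Q 7, W 5, R 4, T 0. T has the fewest and is eliminated.
Round 2: Q 7, W 5, R 4. R has the fewest and is eliminated.
Round 3: Q 11, W 5. Q has a majority.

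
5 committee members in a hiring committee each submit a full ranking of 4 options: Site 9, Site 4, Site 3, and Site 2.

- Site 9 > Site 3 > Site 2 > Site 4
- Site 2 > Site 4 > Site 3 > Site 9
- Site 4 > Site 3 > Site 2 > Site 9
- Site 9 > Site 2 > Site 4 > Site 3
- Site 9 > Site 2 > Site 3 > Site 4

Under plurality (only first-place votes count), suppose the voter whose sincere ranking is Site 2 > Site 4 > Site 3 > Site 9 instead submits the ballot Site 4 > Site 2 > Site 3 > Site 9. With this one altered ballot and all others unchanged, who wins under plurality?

Site 9

First-place totals with the altered ballot: Site 9 3, Site 4 2, Site 3 0, Site 2 0.
The winner is unchanged: still Site 9.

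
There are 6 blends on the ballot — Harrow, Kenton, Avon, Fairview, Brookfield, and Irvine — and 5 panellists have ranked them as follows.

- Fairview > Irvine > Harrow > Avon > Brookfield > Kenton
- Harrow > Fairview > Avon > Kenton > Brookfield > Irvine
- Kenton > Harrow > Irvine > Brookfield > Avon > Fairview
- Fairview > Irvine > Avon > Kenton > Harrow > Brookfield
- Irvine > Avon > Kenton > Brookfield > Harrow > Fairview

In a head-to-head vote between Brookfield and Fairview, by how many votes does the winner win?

Ballots ranking Brookfield above Fairview: 2.
Ballots ranking Fairview above Brookfield: 3.
Fairview wins 3–2, a margin of 1.

1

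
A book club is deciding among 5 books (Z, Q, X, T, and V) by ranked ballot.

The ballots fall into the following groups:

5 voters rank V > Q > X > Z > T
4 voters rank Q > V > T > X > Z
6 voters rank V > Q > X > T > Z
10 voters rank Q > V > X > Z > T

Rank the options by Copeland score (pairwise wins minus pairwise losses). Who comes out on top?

Pairwise results:
  Z vs Q: Q wins 25–0.
  Z vs X: X wins 25–0.
  Z vs T: Z wins 15–10.
  Z vs V: V wins 25–0.
  Q vs X: Q wins 25–0.
  Q vs T: Q wins 25–0.
  Q vs V: Q wins 14–11.
  X vs T: X wins 21–4.
  X vs V: V wins 25–0.
  T vs V: V wins 25–0.
Copeland scores (wins − losses):
  Z: 1 − 3 = -2
  Q: 4 − 0 = 4
  X: 2 − 2 = 0
  T: 0 − 4 = -4
  V: 3 − 1 = 2
Q has the best Copeland score.

Q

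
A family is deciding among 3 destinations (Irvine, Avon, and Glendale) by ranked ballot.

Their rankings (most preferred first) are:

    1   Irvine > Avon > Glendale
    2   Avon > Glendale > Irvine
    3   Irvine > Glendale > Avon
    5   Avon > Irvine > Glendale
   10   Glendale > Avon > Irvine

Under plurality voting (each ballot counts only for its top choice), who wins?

First-place vote totals:
  Irvine: 4
  Avon: 7
  Glendale: 10
Glendale has the most first-place votes.

Glendale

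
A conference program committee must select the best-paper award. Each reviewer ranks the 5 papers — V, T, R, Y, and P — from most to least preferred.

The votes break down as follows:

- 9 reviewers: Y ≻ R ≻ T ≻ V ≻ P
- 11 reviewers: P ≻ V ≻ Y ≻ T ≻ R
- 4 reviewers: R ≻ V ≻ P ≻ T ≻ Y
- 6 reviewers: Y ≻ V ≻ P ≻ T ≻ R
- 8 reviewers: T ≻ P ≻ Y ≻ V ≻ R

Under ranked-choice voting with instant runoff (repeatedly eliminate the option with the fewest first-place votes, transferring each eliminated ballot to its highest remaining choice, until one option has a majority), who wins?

P

Round 1: Y 15, P 11, T 8, R 4, V 0. V has the fewest and is eliminated.
Round 2: Y 15, P 11, T 8, R 4. R has the fewest and is eliminated.
Round 3: Y 15, P 15, T 8. T has the fewest and is eliminated.
Round 4: P 23, Y 15. P has a majority.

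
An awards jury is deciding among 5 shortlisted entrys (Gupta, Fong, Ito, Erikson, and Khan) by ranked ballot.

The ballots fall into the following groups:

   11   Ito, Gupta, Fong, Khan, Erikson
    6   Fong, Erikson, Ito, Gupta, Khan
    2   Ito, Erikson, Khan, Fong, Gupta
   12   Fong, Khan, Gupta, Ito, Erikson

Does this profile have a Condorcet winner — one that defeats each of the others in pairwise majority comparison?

Yes

Head-to-head results (31 voters total):
Gupta vs Fong: Fong wins 20–11.
Gupta vs Ito: Ito wins 19–12.
Gupta vs Erikson: Gupta wins 23–8.
Gupta vs Khan: Gupta wins 17–14.
Fong vs Ito: Fong wins 18–13.
Fong vs Erikson: Fong wins 29–2.
Fong vs Khan: Fong wins 29–2.
Ito vs Erikson: Ito wins 25–6.
Ito vs Khan: Ito wins 19–12.
Erikson vs Khan: Khan wins 23–8.
Fong beats each rival — Gupta (20–11), Ito (18–13), Erikson (29–2), Khan (29–2) — so Fong is the Condorcet winner.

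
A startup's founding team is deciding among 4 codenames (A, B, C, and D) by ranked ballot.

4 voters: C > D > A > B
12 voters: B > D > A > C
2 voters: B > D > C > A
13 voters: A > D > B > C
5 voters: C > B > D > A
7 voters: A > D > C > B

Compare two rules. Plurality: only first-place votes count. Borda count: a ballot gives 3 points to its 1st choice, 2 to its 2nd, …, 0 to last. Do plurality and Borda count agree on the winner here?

Plurality first-place counts: A 20, B 14, C 9, D 0 → A.
Borda totals: A 76, B 65, C 36, D 81 → D.
The two rules disagree: plurality picks A, Borda picks D.

No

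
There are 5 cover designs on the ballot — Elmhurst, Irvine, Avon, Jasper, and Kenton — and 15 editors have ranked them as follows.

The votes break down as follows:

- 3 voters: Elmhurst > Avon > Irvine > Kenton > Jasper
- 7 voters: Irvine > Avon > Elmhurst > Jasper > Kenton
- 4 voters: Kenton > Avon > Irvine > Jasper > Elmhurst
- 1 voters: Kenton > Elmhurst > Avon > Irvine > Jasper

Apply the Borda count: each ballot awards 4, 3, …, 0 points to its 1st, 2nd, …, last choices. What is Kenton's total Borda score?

Borda scores:
  Elmhurst: 3·4 + 7·2 + 4·0 + 3 = 29
  Irvine: 3·2 + 7·4 + 4·2 + 1 = 43
  Avon: 3·3 + 7·3 + 4·3 + 2 = 44
  Jasper: 3·0 + 7·1 + 4·1 + 0 = 11
  Kenton: 3·1 + 7·0 + 4·4 + 4 = 23

23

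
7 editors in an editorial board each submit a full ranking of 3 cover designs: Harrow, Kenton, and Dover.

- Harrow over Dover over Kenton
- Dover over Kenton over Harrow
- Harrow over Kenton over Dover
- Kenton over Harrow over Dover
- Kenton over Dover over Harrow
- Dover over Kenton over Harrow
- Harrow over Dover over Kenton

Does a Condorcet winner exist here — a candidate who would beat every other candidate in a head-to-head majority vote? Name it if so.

No Condorcet winner

Head-to-head results (7 voters total):
Harrow vs Kenton: Kenton wins 4–3.
Harrow vs Dover: Harrow wins 4–3.
Kenton vs Dover: Dover wins 4–3.
No candidate beats all others: Harrow beats Dover beats Kenton beats Harrow, a majority cycle.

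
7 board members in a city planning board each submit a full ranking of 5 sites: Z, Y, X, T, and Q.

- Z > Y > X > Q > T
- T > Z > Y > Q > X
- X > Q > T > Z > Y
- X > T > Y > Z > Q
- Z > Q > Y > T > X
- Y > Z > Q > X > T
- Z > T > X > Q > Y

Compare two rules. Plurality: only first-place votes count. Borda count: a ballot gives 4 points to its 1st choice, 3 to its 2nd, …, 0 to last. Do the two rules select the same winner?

Yes

Plurality first-place counts: Z 3, Y 1, X 2, T 1, Q 0 → Z.
Borda totals: Z 20, Y 13, X 13, T 13, Q 11 → Z.
The two rules agree on Z.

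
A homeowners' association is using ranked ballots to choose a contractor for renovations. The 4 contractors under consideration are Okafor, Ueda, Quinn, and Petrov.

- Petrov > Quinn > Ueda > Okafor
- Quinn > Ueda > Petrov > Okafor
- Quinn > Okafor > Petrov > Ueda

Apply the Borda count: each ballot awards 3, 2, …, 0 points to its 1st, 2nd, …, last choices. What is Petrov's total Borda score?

Borda scores:
  Okafor: 0 + 0 + 2 = 2
  Ueda: 1 + 2 + 0 = 3
  Quinn: 2 + 3 + 3 = 8
  Petrov: 3 + 1 + 1 = 5

5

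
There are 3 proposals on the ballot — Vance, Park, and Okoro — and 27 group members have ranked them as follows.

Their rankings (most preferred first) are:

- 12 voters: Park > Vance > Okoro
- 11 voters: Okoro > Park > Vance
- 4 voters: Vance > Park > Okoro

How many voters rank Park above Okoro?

Ballots ranking Park above Okoro: 12+4 = 16.
Ballots ranking Okoro above Park: 11.
So 16 of 27 voters prefer Park to Okoro.

16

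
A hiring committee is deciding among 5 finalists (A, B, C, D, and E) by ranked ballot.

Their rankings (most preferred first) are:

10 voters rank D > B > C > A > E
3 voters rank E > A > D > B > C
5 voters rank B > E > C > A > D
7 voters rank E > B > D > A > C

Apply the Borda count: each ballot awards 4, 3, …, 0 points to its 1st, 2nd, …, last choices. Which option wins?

B

Borda scores:
  A: 10·1 + 3·3 + 5·1 + 7·1 = 31
  B: 10·3 + 3·1 + 5·4 + 7·3 = 74
  C: 10·2 + 3·0 + 5·2 + 7·0 = 30
  D: 10·4 + 3·2 + 5·0 + 7·2 = 60
  E: 10·0 + 3·4 + 5·3 + 7·4 = 55
B has the highest total.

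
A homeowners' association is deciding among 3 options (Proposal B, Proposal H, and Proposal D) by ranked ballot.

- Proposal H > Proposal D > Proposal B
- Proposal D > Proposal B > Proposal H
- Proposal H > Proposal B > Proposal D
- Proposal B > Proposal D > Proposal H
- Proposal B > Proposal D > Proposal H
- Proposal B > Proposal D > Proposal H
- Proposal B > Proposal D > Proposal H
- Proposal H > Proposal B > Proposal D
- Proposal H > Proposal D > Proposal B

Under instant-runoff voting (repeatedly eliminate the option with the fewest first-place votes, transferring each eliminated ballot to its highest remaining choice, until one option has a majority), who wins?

Round 1: Proposal B 4, Proposal H 4, Proposal D 1. Proposal D has the fewest and is eliminated.
Round 2: Proposal B 5, Proposal H 4. Proposal B has a majority.

Proposal B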